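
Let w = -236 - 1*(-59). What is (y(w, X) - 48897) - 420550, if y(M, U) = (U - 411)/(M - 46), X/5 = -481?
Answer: -104683865/223 ≈ -4.6943e+5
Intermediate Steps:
X = -2405 (X = 5*(-481) = -2405)
w = -177 (w = -236 + 59 = -177)
y(M, U) = (-411 + U)/(-46 + M)
(y(w, X) - 48897) - 420550 = ((-411 - 2405)/(-46 - 177) - 48897) - 420550 = (-2816/(-223) - 48897) - 420550 = (-1/223*(-2816) - 48897) - 420550 = (2816/223 - 48897) - 420550 = -10901215/223 - 420550 = -104683865/223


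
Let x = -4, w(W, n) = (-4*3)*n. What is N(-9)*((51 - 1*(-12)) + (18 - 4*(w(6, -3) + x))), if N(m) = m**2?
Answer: -3807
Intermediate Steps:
w(W, n) = -12*n
N(-9)*((51 - 1*(-12)) + (18 - 4*(w(6, -3) + x))) = (-9)**2*((51 - 1*(-12)) + (18 - 4*(-12*(-3) - 4))) = 81*((51 + 12) + (18 - 4*(36 - 4))) = 81*(63 + (18 - 4*32)) = 81*(63 + (18 - 1*128)) = 81*(63 + (18 - 128)) = 81*(63 - 110) = 81*(-47) = -3807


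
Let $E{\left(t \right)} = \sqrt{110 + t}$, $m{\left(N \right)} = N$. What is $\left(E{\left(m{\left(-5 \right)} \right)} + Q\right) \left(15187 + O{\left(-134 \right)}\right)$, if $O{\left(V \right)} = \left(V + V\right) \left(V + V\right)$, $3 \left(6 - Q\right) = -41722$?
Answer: $\frac{3631839140}{3} + 87011 \sqrt{105} \approx 1.2115 \cdot 10^{9}$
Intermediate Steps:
$Q = \frac{41740}{3}$ ($Q = 6 - - \frac{41722}{3} = 6 + \frac{41722}{3} = \frac{41740}{3} \approx 13913.0$)
$O{\left(V \right)} = 4 V^{2}$ ($O{\left(V \right)} = 2 V 2 V = 4 V^{2}$)
$\left(E{\left(m{\left(-5 \right)} \right)} + Q\right) \left(15187 + O{\left(-134 \right)}\right) = \left(\sqrt{110 - 5} + \frac{41740}{3}\right) \left(15187 + 4 \left(-134\right)^{2}\right) = \left(\sqrt{105} + \frac{41740}{3}\right) \left(15187 + 4 \cdot 17956\right) = \left(\frac{41740}{3} + \sqrt{105}\right) \left(15187 + 71824\right) = \left(\frac{41740}{3} + \sqrt{105}\right) 87011 = \frac{3631839140}{3} + 87011 \sqrt{105}$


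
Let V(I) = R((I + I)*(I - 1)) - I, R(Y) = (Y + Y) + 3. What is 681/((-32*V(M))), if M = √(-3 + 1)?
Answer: -681*I/(-160*I + 160*√2) ≈ 1.4188 - 2.0064*I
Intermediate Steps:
M = I*√2 (M = √(-2) = I*√2 ≈ 1.4142*I)
R(Y) = 3 + 2*Y (R(Y) = 2*Y + 3 = 3 + 2*Y)
V(I) = 3 - I + 4*I*(-1 + I) (V(I) = (3 + 2*((I + I)*(I - 1))) - I = (3 + 2*((2*I)*(-1 + I))) - I = (3 + 2*(2*I*(-1 + I))) - I = (3 + 4*I*(-1 + I)) - I = 3 - I + 4*I*(-1 + I))
681/((-32*V(M))) = 681/((-32*(3 - I*√2 + 4*(I*√2)*(-1 + I*√2)))) = 681/((-32*(3 - I*√2 + 4*I*√2*(-1 + I*√2)))) = 681/(-96 + 32*I*√2 - 128*I*√2*(-1 + I*√2))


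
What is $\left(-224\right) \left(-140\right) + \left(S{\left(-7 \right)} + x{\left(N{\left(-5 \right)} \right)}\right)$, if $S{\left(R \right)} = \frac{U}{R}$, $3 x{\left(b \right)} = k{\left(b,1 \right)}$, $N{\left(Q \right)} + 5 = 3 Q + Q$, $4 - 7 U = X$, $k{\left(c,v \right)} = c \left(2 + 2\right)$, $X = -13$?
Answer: $\frac{4604969}{147} \approx 31326.0$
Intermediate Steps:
$k{\left(c,v \right)} = 4 c$ ($k{\left(c,v \right)} = c 4 = 4 c$)
$U = \frac{17}{7}$ ($U = \frac{4}{7} - - \frac{13}{7} = \frac{4}{7} + \frac{13}{7} = \frac{17}{7} \approx 2.4286$)
$N{\left(Q \right)} = -5 + 4 Q$ ($N{\left(Q \right)} = -5 + \left(3 Q + Q\right) = -5 + 4 Q$)
$x{\left(b \right)} = \frac{4 b}{3}$
$S{\left(R \right)} = \frac{17}{7 R}$
$\left(-224\right) \left(-140\right) + \left(S{\left(-7 \right)} + x{\left(N{\left(-5 \right)} \right)}\right) = \left(-224\right) \left(-140\right) + \left(\frac{17}{7 \left(-7\right)} + \frac{4 \left(-5 + 4 \left(-5\right)\right)}{3}\right) = 31360 + \left(\frac{17}{7} \left(- \frac{1}{7}\right) + \frac{4 \left(-5 - 20\right)}{3}\right) = 31360 + \left(- \frac{17}{49} + \frac{4}{3} \left(-25\right)\right) = 31360 - \frac{4951}{147} = \frac{4604969}{147}$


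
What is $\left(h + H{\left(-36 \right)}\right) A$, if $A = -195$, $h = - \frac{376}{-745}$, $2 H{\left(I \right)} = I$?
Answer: $\frac{508326}{149} \approx 3411.6$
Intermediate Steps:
$H{\left(I \right)} = \frac{I}{2}$
$h = \frac{376}{745}$ ($h = \left(-376\right) \left(- \frac{1}{745}\right) = \frac{376}{745} \approx 0.5047$)
$\left(h + H{\left(-36 \right)}\right) A = \left(\frac{376}{745} + \frac{1}{2} \left(-36\right)\right) \left(-195\right) = \left(\frac{376}{745} - 18\right) \left(-195\right) = \left(- \frac{13034}{745}\right) \left(-195\right) = \frac{508326}{149}$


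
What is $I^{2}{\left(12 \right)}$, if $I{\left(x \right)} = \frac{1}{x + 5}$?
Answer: $\frac{1}{289} \approx 0.0034602$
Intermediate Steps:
$I{\left(x \right)} = \frac{1}{5 + x}$
$I^{2}{\left(12 \right)} = \left(\frac{1}{5 + 12}\right)^{2} = \left(\frac{1}{17}\right)^{2} = \frac{1}{289}$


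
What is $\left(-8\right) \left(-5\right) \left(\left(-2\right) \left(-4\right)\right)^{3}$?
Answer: $20480$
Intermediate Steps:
$\left(-8\right) \left(-5\right) \left(\left(-2\right) \left(-4\right)\right)^{3} = 40 \cdot 8^{3} = 40 \cdot 512 = 20480$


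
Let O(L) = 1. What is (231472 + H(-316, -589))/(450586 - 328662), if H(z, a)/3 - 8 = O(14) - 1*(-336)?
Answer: 21137/11084 ≈ 1.9070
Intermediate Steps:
H(z, a) = 1035 (H(z, a) = 24 + 3*(1 - 1*(-336)) = 24 + 3*(1 + 336) = 24 + 3*337 = 24 + 1011 = 1035)
(231472 + H(-316, -589))/(450586 - 328662) = (231472 + 1035)/(450586 - 328662) = 232507/121924 = 232507*(1/121924) = 21137/11084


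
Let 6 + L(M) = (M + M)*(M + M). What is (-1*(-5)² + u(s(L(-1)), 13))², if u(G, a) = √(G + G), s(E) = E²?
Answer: 633 - 100*√2 ≈ 491.58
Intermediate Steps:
L(M) = -6 + 4*M² (L(M) = -6 + (M + M)*(M + M) = -6 + (2*M)*(2*M) = -6 + 4*M²)
u(G, a) = √2*√G (u(G, a) = √(2*G) = √2*√G)
(-1*(-5)² + u(s(L(-1)), 13))² = (-1*(-5)² + √2*√((-6 + 4*(-1)²)²))² = (-1*25 + √2*√((-6 + 4*1)²))² = (-25 + √2*√((-6 + 4)²))² = (-25 + √2*√((-2)²))² = (-25 + √2*√4)² = (-25 + √2*2)² = (-25 + 2*√2)²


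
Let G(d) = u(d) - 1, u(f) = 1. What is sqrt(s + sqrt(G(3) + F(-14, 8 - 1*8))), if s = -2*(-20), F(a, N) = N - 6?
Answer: sqrt(40 + I*sqrt(6)) ≈ 6.3275 + 0.19356*I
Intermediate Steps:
F(a, N) = -6 + N
G(d) = 0 (G(d) = 1 - 1 = 0)
s = 40
sqrt(s + sqrt(G(3) + F(-14, 8 - 1*8))) = sqrt(40 + sqrt(0 + (-6 + (8 - 1*8)))) = sqrt(40 + sqrt(0 + (-6 + (8 - 8)))) = sqrt(40 + sqrt(0 + (-6 + 0))) = sqrt(40 + sqrt(0 - 6)) = sqrt(40 + sqrt(-6)) = sqrt(40 + I*sqrt(6))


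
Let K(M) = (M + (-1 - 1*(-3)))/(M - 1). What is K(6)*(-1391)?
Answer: -11128/5 ≈ -2225.6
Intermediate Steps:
K(M) = (2 + M)/(-1 + M) (K(M) = (M + (-1 + 3))/(-1 + M) = (M + 2)/(-1 + M) = (2 + M)/(-1 + M))
K(6)*(-1391) = ((2 + 6)/(-1 + 6))*(-1391) = (8/5)*(-1391) = -11128/5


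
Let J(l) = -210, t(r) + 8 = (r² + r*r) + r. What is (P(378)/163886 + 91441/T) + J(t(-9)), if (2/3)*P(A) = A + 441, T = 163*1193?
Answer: -13354575637865/63738215348 ≈ -209.52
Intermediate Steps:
t(r) = -8 + r + 2*r² (t(r) = -8 + ((r² + r*r) + r) = -8 + ((r² + r²) + r) = -8 + (2*r² + r) = -8 + (r + 2*r²) = -8 + r + 2*r²)
T = 194459
P(A) = 1323/2 + 3*A/2 (P(A) = 3*(A + 441)/2 = 3*(441 + A)/2 = 1323/2 + 3*A/2)
(P(378)/163886 + 91441/T) + J(t(-9)) = ((1323/2 + (3/2)*378)/163886 + 91441/194459) - 210 = ((1323/2 + 567)*(1/163886) + 91441*(1/194459)) - 210 = ((2457/2)*(1/163886) + 91441/194459) - 210 = (2457/327772 + 91441/194459) - 210 = 30449585215/63738215348 - 210 = -13354575637865/63738215348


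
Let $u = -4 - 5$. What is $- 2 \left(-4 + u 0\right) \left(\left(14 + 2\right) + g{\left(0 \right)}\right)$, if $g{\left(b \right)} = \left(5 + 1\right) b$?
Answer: $128$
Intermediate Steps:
$g{\left(b \right)} = 6 b$
$u = -9$
$- 2 \left(-4 + u 0\right) \left(\left(14 + 2\right) + g{\left(0 \right)}\right) = - 2 \left(-4 - 0\right) \left(\left(14 + 2\right) + 6 \cdot 0\right) = - 2 \left(-4 + 0\right) \left(16 + 0\right) = \left(-2\right) \left(-4\right) 16 = 8 \cdot 16 = 128$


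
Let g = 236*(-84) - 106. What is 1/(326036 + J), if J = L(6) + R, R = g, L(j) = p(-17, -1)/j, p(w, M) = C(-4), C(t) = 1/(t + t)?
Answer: 48/14693087 ≈ 3.2668e-6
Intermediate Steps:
C(t) = 1/(2*t)
p(w, M) = -1/8 (p(w, M) = (1/2)/(-4) = (1/2)*(-1/4) = -1/8)
L(j) = -1/(8*j)
g = -19930 (g = -19824 - 106 = -19930)
R = -19930
J = -956641/48 (J = -1/8/6 - 19930 = -1/8*1/6 - 19930 = -1/48 - 19930 = -956641/48 ≈ -19930.)
1/(326036 + J) = 1/(326036 - 956641/48) = 1/(14693087/48) = 48/14693087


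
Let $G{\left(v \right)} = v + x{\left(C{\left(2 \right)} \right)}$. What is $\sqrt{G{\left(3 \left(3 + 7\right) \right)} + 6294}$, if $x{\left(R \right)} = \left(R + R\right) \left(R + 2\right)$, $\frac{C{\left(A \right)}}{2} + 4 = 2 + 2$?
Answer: $2 \sqrt{1581} \approx 79.524$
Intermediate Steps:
$C{\left(A \right)} = 0$ ($C{\left(A \right)} = -8 + 2 \left(2 + 2\right) = -8 + 2 \cdot 4 = -8 + 8 = 0$)
$x{\left(R \right)} = 2 R \left(2 + R\right)$
$G{\left(v \right)} = v$ ($G{\left(v \right)} = v + 2 \cdot 0 \left(2 + 0\right) = v + 2 \cdot 0 \cdot 2 = v + 0 = v$)
$\sqrt{G{\left(3 \left(3 + 7\right) \right)} + 6294} = \sqrt{3 \left(3 + 7\right) + 6294} = \sqrt{3 \cdot 10 + 6294} = \sqrt{30 + 6294} = \sqrt{6324} = 2 \sqrt{1581}$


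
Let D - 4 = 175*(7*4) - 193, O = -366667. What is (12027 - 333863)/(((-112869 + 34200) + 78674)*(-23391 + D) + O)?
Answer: 321836/460067 ≈ 0.69954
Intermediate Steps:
D = 4711 (D = 4 + (175*(7*4) - 193) = 4 + (175*28 - 193) = 4 + (4900 - 193) = 4 + 4707 = 4711)
(12027 - 333863)/(((-112869 + 34200) + 78674)*(-23391 + D) + O) = (12027 - 333863)/(((-112869 + 34200) + 78674)*(-23391 + 4711) - 366667) = -321836/((-78669 + 78674)*(-18680) - 366667) = -321836/(5*(-18680) - 366667) = -321836/(-93400 - 366667) = -321836/(-460067) = -321836*(-1/460067) = 321836/460067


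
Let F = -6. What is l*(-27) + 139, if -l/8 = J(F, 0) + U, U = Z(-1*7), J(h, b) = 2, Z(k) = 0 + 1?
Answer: 787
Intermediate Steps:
Z(k) = 1
U = 1
l = -24 (l = -8*(2 + 1) = -8*3 = -24)
l*(-27) + 139 = -24*(-27) + 139 = 648 + 139 = 787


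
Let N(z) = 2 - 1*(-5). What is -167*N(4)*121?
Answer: -141449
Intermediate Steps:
N(z) = 7 (N(z) = 2 + 5 = 7)
-167*N(4)*121 = -1169*121 = -167*847 = -141449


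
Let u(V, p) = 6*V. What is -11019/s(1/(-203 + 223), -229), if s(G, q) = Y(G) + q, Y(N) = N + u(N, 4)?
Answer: 220380/4573 ≈ 48.192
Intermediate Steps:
Y(N) = 7*N (Y(N) = N + 6*N = 7*N)
s(G, q) = q + 7*G (s(G, q) = 7*G + q = q + 7*G)
-11019/s(1/(-203 + 223), -229) = -11019/(-229 + 7/(-203 + 223)) = -11019/(-229 + 7/20) = -11019/(-4573/20) = -11019*(-20/4573) = 220380/4573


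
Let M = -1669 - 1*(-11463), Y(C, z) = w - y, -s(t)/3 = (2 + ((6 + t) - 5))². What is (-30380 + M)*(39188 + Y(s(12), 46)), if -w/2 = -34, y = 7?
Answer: -807979914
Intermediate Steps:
w = 68 (w = -2*(-34) = 68)
s(t) = -3*(3 + t)² (s(t) = -3*(2 + ((6 + t) - 5))² = -3*(2 + (1 + t))² = -3*(3 + t)²)
Y(C, z) = 61 (Y(C, z) = 68 - 1*7 = 68 - 7 = 61)
M = 9794 (M = -1669 + 11463 = 9794)
(-30380 + M)*(39188 + Y(s(12), 46)) = (-30380 + 9794)*(39188 + 61) = -20586*39249 = -807979914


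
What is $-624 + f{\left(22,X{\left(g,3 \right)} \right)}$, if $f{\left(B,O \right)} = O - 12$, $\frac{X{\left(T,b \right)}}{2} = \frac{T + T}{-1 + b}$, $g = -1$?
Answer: $-638$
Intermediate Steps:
$X{\left(T,b \right)} = \frac{4 T}{-1 + b}$ ($X{\left(T,b \right)} = 2 \frac{T + T}{-1 + b} = 2 \frac{2 T}{-1 + b} = \frac{4 T}{-1 + b}$)
$f{\left(B,O \right)} = -12 + O$ ($f{\left(B,O \right)} = O - 12 = -12 + O$)
$-624 + f{\left(22,X{\left(g,3 \right)} \right)} = -624 - \left(12 + \frac{4}{-1 + 3}\right) = -624 - \left(12 + \frac{4}{2}\right) = -624 - \left(12 + 4 \cdot \frac{1}{2}\right) = -624 - 14 = -638$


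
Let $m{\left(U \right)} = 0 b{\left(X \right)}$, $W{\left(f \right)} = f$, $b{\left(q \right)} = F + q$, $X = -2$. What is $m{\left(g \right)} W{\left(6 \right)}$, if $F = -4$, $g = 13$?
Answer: $0$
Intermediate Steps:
$b{\left(q \right)} = -4 + q$
$m{\left(U \right)} = 0$ ($m{\left(U \right)} = 0 \left(-4 - 2\right) = 0 \left(-6\right) = 0$)
$m{\left(g \right)} W{\left(6 \right)} = 0 \cdot 6 = 0$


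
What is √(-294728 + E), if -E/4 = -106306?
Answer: 8*√2039 ≈ 361.24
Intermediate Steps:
E = 425224 (E = -4*(-106306) = 425224)
√(-294728 + E) = √(-294728 + 425224) = √130496 = 8*√2039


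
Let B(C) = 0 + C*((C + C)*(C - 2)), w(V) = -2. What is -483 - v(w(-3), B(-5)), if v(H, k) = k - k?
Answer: -483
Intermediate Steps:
B(C) = 2*C²*(-2 + C) (B(C) = 0 + C*((2*C)*(-2 + C)) = 0 + C*(2*C*(-2 + C)) = 0 + 2*C²*(-2 + C) = 2*C²*(-2 + C))
v(H, k) = 0
-483 - v(w(-3), B(-5)) = -483 - 1*0 = -483 + 0 = -483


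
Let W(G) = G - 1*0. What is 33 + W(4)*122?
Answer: 521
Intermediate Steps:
W(G) = G (W(G) = G + 0 = G)
33 + W(4)*122 = 33 + 4*122 = 33 + 488 = 521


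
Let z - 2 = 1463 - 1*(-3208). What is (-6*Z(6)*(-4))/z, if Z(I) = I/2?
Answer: 72/4673 ≈ 0.015408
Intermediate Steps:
Z(I) = I/2 (Z(I) = I*(½) = I/2)
z = 4673 (z = 2 + (1463 - 1*(-3208)) = 2 + (1463 + 3208) = 2 + 4671 = 4673)
(-6*Z(6)*(-4))/z = (-3*6*(-4))/4673 = (-6*3*(-4))*(1/4673) = -18*(-4)*(1/4673) = 72*(1/4673) = 72/4673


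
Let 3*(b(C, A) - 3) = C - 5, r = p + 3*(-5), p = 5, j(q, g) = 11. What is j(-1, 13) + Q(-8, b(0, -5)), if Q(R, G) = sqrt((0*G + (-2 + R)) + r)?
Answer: 11 + 2*I*sqrt(5) ≈ 11.0 + 4.4721*I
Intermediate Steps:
r = -10 (r = 5 + 3*(-5) = 5 - 15 = -10)
b(C, A) = 4/3 + C/3 (b(C, A) = 3 + (C - 5)/3 = 3 + (-5 + C)/3 = 3 + (-5/3 + C/3) = 4/3 + C/3)
Q(R, G) = sqrt(-12 + R) (Q(R, G) = sqrt((0*G + (-2 + R)) - 10) = sqrt((0 + (-2 + R)) - 10) = sqrt((-2 + R) - 10) = sqrt(-12 + R))
j(-1, 13) + Q(-8, b(0, -5)) = 11 + sqrt(-12 - 8) = 11 + sqrt(-20) = 11 + 2*I*sqrt(5)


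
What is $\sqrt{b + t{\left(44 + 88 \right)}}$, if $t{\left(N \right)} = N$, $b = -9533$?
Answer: $i \sqrt{9401} \approx 96.959 i$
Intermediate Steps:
$\sqrt{b + t{\left(44 + 88 \right)}} = \sqrt{-9533 + \left(44 + 88\right)} = \sqrt{-9533 + 132} = \sqrt{-9401} = i \sqrt{9401}$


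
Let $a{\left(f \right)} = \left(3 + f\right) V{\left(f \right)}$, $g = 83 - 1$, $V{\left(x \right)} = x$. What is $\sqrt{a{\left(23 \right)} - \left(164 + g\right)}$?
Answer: $4 \sqrt{22} \approx 18.762$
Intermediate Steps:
$g = 82$ ($g = 83 - 1 = 82$)
$a{\left(f \right)} = f \left(3 + f\right)$ ($a{\left(f \right)} = \left(3 + f\right) f = f \left(3 + f\right)$)
$\sqrt{a{\left(23 \right)} - \left(164 + g\right)} = \sqrt{23 \left(3 + 23\right) - 246} = \sqrt{23 \cdot 26 - 246} = \sqrt{598 - 246} = \sqrt{352} = 4 \sqrt{22}$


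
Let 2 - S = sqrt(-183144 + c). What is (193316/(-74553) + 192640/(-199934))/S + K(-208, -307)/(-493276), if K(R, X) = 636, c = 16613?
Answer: -29125950836542033/21865492252971873345 - 3786595076*I*sqrt(166531)/177308381133255 ≈ -0.0013321 - 0.008715*I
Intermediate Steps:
S = 2 - I*sqrt(166531) (S = 2 - sqrt(-183144 + 16613) = 2 - sqrt(-166531) = 2 - I*sqrt(166531) ≈ 2.0 - 408.08*I)
(193316/(-74553) + 192640/(-199934))/S + K(-208, -307)/(-493276) = (193316/(-74553) + 192640/(-199934))/(2 - I*sqrt(166531)) + 636/(-493276) = (193316*(-1/74553) + 192640*(-1/199934))/(2 - I*sqrt(166531)) + 636*(-1/493276) = (-193316/74553 - 13760/14281)/(2 - I*sqrt(166531)) - 159/123319 = -3786595076/(1064691393*(2 - I*sqrt(166531))) - 159/123319 = -159/123319 - 3786595076/(1064691393*(2 - I*sqrt(166531)))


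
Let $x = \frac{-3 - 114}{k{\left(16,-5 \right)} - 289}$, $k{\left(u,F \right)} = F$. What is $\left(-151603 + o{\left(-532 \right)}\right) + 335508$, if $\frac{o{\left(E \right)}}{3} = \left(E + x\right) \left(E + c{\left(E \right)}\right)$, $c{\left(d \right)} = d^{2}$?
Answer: $- \frac{3152352463}{7} \approx -4.5034 \cdot 10^{8}$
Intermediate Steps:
$x = \frac{39}{98}$ ($x = \frac{-3 - 114}{-5 - 289} = - \frac{117}{-294} = \left(-117\right) \left(- \frac{1}{294}\right) = \frac{39}{98} \approx 0.39796$)
$o{\left(E \right)} = 3 \left(\frac{39}{98} + E\right) \left(E + E^{2}\right)$ ($o{\left(E \right)} = 3 \left(E + \frac{39}{98}\right) \left(E + E^{2}\right) = 3 \left(\frac{39}{98} + E\right) \left(E + E^{2}\right)$)
$\left(-151603 + o{\left(-532 \right)}\right) + 335508 = \left(-151603 + \frac{3}{98} \left(-532\right) \left(39 + 98 \left(-532\right)^{2} + 137 \left(-532\right)\right)\right) + 335508 = \left(-151603 + \frac{3}{98} \left(-532\right) \left(39 + 98 \cdot 283024 - 72884\right)\right) + 335508 = \left(-151603 + \frac{3}{98} \left(-532\right) \left(39 + 27736352 - 72884\right)\right) + 335508 = \left(-151603 + \frac{3}{98} \left(-532\right) 27663507\right) + 335508 = \left(-151603 - \frac{3153639798}{7}\right) + 335508 = - \frac{3154701019}{7} + 335508 = - \frac{3152352463}{7}$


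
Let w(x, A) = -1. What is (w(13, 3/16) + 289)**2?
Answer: 82944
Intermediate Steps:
(w(13, 3/16) + 289)**2 = (-1 + 289)**2 = 288**2 = 82944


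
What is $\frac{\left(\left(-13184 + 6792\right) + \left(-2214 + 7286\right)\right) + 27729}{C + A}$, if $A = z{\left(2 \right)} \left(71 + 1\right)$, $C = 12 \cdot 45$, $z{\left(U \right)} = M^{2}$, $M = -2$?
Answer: $\frac{8803}{276} \approx 31.895$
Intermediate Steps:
$z{\left(U \right)} = 4$ ($z{\left(U \right)} = \left(-2\right)^{2} = 4$)
$C = 540$
$A = 288$ ($A = 4 \left(71 + 1\right) = 4 \cdot 72 = 288$)
$\frac{\left(\left(-13184 + 6792\right) + \left(-2214 + 7286\right)\right) + 27729}{C + A} = \frac{\left(\left(-13184 + 6792\right) + \left(-2214 + 7286\right)\right) + 27729}{540 + 288} = \frac{\left(-6392 + 5072\right) + 27729}{828} = \left(-1320 + 27729\right) \frac{1}{828} = 26409 \cdot \frac{1}{828} = \frac{8803}{276}$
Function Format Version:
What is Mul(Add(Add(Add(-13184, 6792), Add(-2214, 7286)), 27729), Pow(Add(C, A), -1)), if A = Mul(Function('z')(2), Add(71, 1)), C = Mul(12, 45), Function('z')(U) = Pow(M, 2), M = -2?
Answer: Rational(8803, 276) ≈ 31.895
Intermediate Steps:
Function('z')(U) = 4 (Function('z')(U) = Pow(-2, 2) = 4)
C = 540
A = 288 (A = Mul(4, Add(71, 1)) = Mul(4, 72) = 288)
Mul(Add(Add(Add(-13184, 6792), Add(-2214, 7286)), 27729), Pow(Add(C, A), -1)) = Mul(Add(Add(Add(-13184, 6792), Add(-2214, 7286)), 27729), Pow(Add(540, 288), -1)) = Mul(Add(Add(-6392, 5072), 27729), Pow(828, -1)) = Mul(Add(-1320, 27729), Rational(1, 828)) = Mul(26409, Rational(1, 828)) = Rational(8803, 276)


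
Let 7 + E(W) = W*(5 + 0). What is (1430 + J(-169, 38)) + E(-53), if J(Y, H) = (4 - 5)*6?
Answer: 1152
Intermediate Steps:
J(Y, H) = -6 (J(Y, H) = -1*6 = -6)
E(W) = -7 + 5*W (E(W) = -7 + W*(5 + 0) = -7 + W*5 = -7 + 5*W)
(1430 + J(-169, 38)) + E(-53) = (1430 - 6) + (-7 + 5*(-53)) = 1424 + (-7 - 265) = 1424 - 272 = 1152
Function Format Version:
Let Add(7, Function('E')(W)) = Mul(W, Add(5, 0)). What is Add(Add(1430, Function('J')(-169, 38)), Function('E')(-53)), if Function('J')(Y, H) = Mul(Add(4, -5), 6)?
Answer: 1152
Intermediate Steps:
Function('J')(Y, H) = -6 (Function('J')(Y, H) = Mul(-1, 6) = -6)
Function('E')(W) = Add(-7, Mul(5, W)) (Function('E')(W) = Add(-7, Mul(W, Add(5, 0))) = Add(-7, Mul(W, 5)) = Add(-7, Mul(5, W)))
Add(Add(1430, Function('J')(-169, 38)), Function('E')(-53)) = Add(Add(1430, -6), Add(-7, Mul(5, -53))) = Add(1424, Add(-7, -265)) = Add(1424, -272) = 1152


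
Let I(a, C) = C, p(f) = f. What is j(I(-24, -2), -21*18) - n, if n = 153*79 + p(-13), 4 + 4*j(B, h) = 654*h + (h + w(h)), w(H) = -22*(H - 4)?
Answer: -143743/2 ≈ -71872.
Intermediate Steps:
w(H) = 88 - 22*H (w(H) = -22*(-4 + H) = 88 - 22*H)
j(B, h) = 21 + 633*h/4 (j(B, h) = -1 + (654*h + (h + (88 - 22*h)))/4 = -1 + (654*h + (88 - 21*h))/4 = -1 + (88 + 633*h)/4 = -1 + (22 + 633*h/4) = 21 + 633*h/4)
n = 12074 (n = 153*79 - 13 = 12087 - 13 = 12074)
j(I(-24, -2), -21*18) - n = (21 + 633*(-21*18)/4) - 1*12074 = (21 + (633/4)*(-378)) - 12074 = (21 - 119637/2) - 12074 = -119595/2 - 12074 = -143743/2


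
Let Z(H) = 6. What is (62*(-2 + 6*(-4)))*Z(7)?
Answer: -9672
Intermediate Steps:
(62*(-2 + 6*(-4)))*Z(7) = (62*(-2 + 6*(-4)))*6 = (62*(-2 - 24))*6 = (62*(-26))*6 = -1612*6 = -9672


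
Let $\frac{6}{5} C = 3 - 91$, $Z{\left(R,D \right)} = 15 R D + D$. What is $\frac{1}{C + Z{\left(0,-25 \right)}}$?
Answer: $- \frac{3}{295} \approx -0.010169$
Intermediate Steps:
$Z{\left(R,D \right)} = D + 15 D R$ ($Z{\left(R,D \right)} = 15 D R + D = D + 15 D R$)
$C = - \frac{220}{3}$ ($C = \frac{5 \left(3 - 91\right)}{6} = \frac{5}{6} \left(-88\right) = - \frac{220}{3} \approx -73.333$)
$\frac{1}{C + Z{\left(0,-25 \right)}} = \frac{1}{- \frac{220}{3} - 25 \left(1 + 15 \cdot 0\right)} = \frac{1}{- \frac{220}{3} - 25 \left(1 + 0\right)} = \frac{1}{- \frac{220}{3} - 25} = \frac{1}{- \frac{295}{3}} = - \frac{3}{295}$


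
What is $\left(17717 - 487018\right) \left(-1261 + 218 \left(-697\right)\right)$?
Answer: $71900198307$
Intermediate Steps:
$\left(17717 - 487018\right) \left(-1261 + 218 \left(-697\right)\right) = - 469301 \left(-1261 - 151946\right) = \left(-469301\right) \left(-153207\right) = 71900198307$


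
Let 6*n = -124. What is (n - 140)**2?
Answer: 232324/9 ≈ 25814.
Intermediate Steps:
n = -62/3 (n = (1/6)*(-124) = -62/3 ≈ -20.667)
(n - 140)**2 = (-62/3 - 140)**2 = (-482/3)**2 = 232324/9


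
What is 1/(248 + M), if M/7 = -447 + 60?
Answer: -1/2461 ≈ -0.00040634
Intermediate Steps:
M = -2709 (M = 7*(-447 + 60) = 7*(-387) = -2709)
1/(248 + M) = 1/(248 - 2709) = 1/(-2461) = -1/2461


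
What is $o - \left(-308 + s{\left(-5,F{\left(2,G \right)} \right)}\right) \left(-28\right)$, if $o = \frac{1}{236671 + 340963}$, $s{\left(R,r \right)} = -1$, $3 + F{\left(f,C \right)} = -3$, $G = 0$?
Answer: $- \frac{4997689367}{577634} \approx -8652.0$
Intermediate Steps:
$F{\left(f,C \right)} = -6$ ($F{\left(f,C \right)} = -3 - 3 = -6$)
$o = \frac{1}{577634} \approx 1.7312 \cdot 10^{-6}$
$o - \left(-308 + s{\left(-5,F{\left(2,G \right)} \right)}\right) \left(-28\right) = \frac{1}{577634} - \left(-308 - 1\right) \left(-28\right) = \frac{1}{577634} - \left(-309\right) \left(-28\right) = \frac{1}{577634} - 8652 = - \frac{4997689367}{577634}$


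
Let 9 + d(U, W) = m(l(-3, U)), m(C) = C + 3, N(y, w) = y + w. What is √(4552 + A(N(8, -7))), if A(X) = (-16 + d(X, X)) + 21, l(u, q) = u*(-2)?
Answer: 7*√93 ≈ 67.506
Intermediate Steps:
l(u, q) = -2*u
N(y, w) = w + y
m(C) = 3 + C
d(U, W) = 0 (d(U, W) = -9 + (3 - 2*(-3)) = -9 + (3 + 6) = -9 + 9 = 0)
A(X) = 5 (A(X) = (-16 + 0) + 21 = -16 + 21 = 5)
√(4552 + A(N(8, -7))) = √(4552 + 5) = √4557 = 7*√93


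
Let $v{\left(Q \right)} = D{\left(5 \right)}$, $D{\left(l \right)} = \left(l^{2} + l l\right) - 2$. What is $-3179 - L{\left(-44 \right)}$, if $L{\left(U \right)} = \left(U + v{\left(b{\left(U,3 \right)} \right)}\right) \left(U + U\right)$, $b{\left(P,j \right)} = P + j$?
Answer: $-2827$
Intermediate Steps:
$D{\left(l \right)} = -2 + 2 l^{2}$ ($D{\left(l \right)} = \left(l^{2} + l^{2}\right) - 2 = 2 l^{2} - 2 = -2 + 2 l^{2}$)
$v{\left(Q \right)} = 48$ ($v{\left(Q \right)} = -2 + 2 \cdot 5^{2} = -2 + 2 \cdot 25 = -2 + 50 = 48$)
$L{\left(U \right)} = 2 U \left(48 + U\right)$ ($L{\left(U \right)} = \left(U + 48\right) \left(U + U\right) = \left(48 + U\right) 2 U = 2 U \left(48 + U\right)$)
$-3179 - L{\left(-44 \right)} = -3179 - 2 \left(-44\right) \left(48 - 44\right) = -3179 - 2 \left(-44\right) 4 = -3179 - -352 = -3179 + 352 = -2827$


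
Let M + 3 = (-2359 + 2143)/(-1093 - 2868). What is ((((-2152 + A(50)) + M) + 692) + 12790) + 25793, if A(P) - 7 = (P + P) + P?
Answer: 147654413/3961 ≈ 37277.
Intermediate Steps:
M = -11667/3961 (M = -3 + (-2359 + 2143)/(-1093 - 2868) = -3 - 216/(-3961) = -3 - 216*(-1/3961) = -3 + 216/3961 = -11667/3961 ≈ -2.9455)
A(P) = 7 + 3*P (A(P) = 7 + ((P + P) + P) = 7 + (2*P + P) = 7 + 3*P)
((((-2152 + A(50)) + M) + 692) + 12790) + 25793 = ((((-2152 + (7 + 3*50)) - 11667/3961) + 692) + 12790) + 25793 = ((((-2152 + (7 + 150)) - 11667/3961) + 692) + 12790) + 25793 = ((((-2152 + 157) - 11667/3961) + 692) + 12790) + 25793 = (((-1995 - 11667/3961) + 692) + 12790) + 25793 = ((-7913862/3961 + 692) + 12790) + 25793 = (-5172850/3961 + 12790) + 25793 = 45488340/3961 + 25793 = 147654413/3961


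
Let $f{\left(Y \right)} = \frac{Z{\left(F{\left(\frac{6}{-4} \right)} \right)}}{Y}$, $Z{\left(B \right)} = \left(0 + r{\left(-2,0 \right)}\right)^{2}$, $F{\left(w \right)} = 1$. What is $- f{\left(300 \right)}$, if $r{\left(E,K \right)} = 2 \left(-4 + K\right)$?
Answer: $- \frac{16}{75} \approx -0.21333$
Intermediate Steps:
$r{\left(E,K \right)} = -8 + 2 K$
$Z{\left(B \right)} = 64$ ($Z{\left(B \right)} = \left(0 + \left(-8 + 2 \cdot 0\right)\right)^{2} = \left(0 + \left(-8 + 0\right)\right)^{2} = \left(0 - 8\right)^{2} = \left(-8\right)^{2} = 64$)
$f{\left(Y \right)} = \frac{64}{Y}$
$- f{\left(300 \right)} = - \frac{64}{300} = \left(-1\right) \frac{16}{75} = - \frac{16}{75}$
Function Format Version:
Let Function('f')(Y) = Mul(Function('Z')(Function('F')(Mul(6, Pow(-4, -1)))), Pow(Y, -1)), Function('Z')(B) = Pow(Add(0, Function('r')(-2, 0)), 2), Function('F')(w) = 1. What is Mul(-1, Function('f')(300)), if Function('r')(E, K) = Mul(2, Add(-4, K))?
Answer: Rational(-16, 75) ≈ -0.21333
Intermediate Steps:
Function('r')(E, K) = Add(-8, Mul(2, K))
Function('Z')(B) = 64 (Function('Z')(B) = Pow(Add(0, Add(-8, Mul(2, 0))), 2) = Pow(Add(0, Add(-8, 0)), 2) = Pow(Add(0, -8), 2) = Pow(-8, 2) = 64)
Function('f')(Y) = Mul(64, Pow(Y, -1))
Mul(-1, Function('f')(300)) = Mul(-1, Mul(64, Pow(300, -1))) = Mul(-1, Mul(64, Rational(1, 300))) = Mul(-1, Rational(16, 75)) = Rational(-16, 75)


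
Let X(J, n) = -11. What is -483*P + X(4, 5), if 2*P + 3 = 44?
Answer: -19825/2 ≈ -9912.5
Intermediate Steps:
P = 41/2 (P = -3/2 + (1/2)*44 = -3/2 + 22 = 41/2 ≈ 20.500)
-483*P + X(4, 5) = -483*41/2 - 11 = -19803/2 - 11 = -19825/2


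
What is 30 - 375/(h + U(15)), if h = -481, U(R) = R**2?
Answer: 8055/256 ≈ 31.465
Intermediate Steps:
30 - 375/(h + U(15)) = 30 - 375/(-481 + 15**2) = 30 - 375/(-481 + 225) = 30 - 375/(-256) = 30 - 375*(-1/256) = 30 + 375/256 = 8055/256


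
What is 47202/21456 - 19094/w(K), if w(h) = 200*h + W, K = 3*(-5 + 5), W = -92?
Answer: 17250977/82248 ≈ 209.74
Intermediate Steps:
K = 0 (K = 3*0 = 0)
w(h) = -92 + 200*h (w(h) = 200*h - 92 = -92 + 200*h)
47202/21456 - 19094/w(K) = 47202/21456 - 19094/(-92 + 200*0) = 47202*(1/21456) - 19094/(-92 + 0) = 7867/3576 - 19094/(-92) = 7867/3576 - 19094*(-1/92) = 7867/3576 + 9547/46 = 17250977/82248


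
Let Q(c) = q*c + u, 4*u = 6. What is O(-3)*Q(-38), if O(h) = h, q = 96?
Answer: 21879/2 ≈ 10940.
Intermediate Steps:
u = 3/2 (u = (¼)*6 = 3/2 ≈ 1.5000)
Q(c) = 3/2 + 96*c (Q(c) = 96*c + 3/2 = 3/2 + 96*c)
O(-3)*Q(-38) = -3*(3/2 + 96*(-38)) = -3*(3/2 - 3648) = -3*(-7293/2) = 21879/2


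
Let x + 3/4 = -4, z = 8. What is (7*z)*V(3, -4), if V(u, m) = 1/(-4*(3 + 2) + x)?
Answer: -224/99 ≈ -2.2626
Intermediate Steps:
x = -19/4 (x = -¾ - 4 = -19/4 ≈ -4.7500)
V(u, m) = -4/99 (V(u, m) = 1/(-4*(3 + 2) - 19/4) = 1/(-4*5 - 19/4) = 1/(-20 - 19/4) = 1/(-99/4) = -4/99)
(7*z)*V(3, -4) = (7*8)*(-4/99) = 56*(-4/99) = -224/99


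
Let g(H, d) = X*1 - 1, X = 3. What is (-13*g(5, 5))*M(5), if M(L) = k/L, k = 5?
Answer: -26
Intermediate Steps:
M(L) = 5/L
g(H, d) = 2 (g(H, d) = 3*1 - 1 = 3 - 1 = 2)
(-13*g(5, 5))*M(5) = (-13*2)*(5/5) = -130/5 = -26*1 = -26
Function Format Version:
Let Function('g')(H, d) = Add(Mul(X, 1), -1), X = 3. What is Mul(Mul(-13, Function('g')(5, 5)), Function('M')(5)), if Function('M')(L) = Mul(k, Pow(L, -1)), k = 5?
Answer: -26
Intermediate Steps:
Function('M')(L) = Mul(5, Pow(L, -1))
Function('g')(H, d) = 2 (Function('g')(H, d) = Add(Mul(3, 1), -1) = Add(3, -1) = 2)
Mul(Mul(-13, Function('g')(5, 5)), Function('M')(5)) = Mul(Mul(-13, 2), Mul(5, Pow(5, -1))) = Mul(-26, Mul(5, Rational(1, 5))) = Mul(-26, 1) = -26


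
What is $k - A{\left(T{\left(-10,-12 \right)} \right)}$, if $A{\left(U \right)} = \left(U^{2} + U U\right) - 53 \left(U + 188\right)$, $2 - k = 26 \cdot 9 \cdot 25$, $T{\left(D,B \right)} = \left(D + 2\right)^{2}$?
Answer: $-684$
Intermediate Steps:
$T{\left(D,B \right)} = \left(2 + D\right)^{2}$
$k = -5848$ ($k = 2 - 26 \cdot 9 \cdot 25 = 2 - 234 \cdot 25 = 2 - 5850 = -5848$)
$A{\left(U \right)} = -9964 - 53 U + 2 U^{2}$ ($A{\left(U \right)} = \left(U^{2} + U^{2}\right) - 53 \left(188 + U\right) = 2 U^{2} - \left(9964 + 53 U\right) = -9964 - 53 U + 2 U^{2}$)
$k - A{\left(T{\left(-10,-12 \right)} \right)} = -5848 - \left(-9964 - 53 \left(2 - 10\right)^{2} + 2 \left(\left(2 - 10\right)^{2}\right)^{2}\right) = -5848 - \left(-9964 - 53 \left(-8\right)^{2} + 2 \left(\left(-8\right)^{2}\right)^{2}\right) = -5848 - \left(-9964 - 3392 + 2 \cdot 64^{2}\right) = -5848 - \left(-9964 - 3392 + 2 \cdot 4096\right) = -5848 - \left(-9964 - 3392 + 8192\right) = -5848 - -5164 = -5848 + 5164 = -684$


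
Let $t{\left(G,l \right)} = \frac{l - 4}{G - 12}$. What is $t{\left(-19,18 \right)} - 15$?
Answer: $- \frac{479}{31} \approx -15.452$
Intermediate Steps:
$t{\left(G,l \right)} = \frac{-4 + l}{-12 + G}$
$t{\left(-19,18 \right)} - 15 = \frac{-4 + 18}{-12 - 19} - 15 = \frac{1}{-31} \cdot 14 - 15 = \left(- \frac{1}{31}\right) 14 - 15 = - \frac{14}{31} - 15 = - \frac{479}{31}$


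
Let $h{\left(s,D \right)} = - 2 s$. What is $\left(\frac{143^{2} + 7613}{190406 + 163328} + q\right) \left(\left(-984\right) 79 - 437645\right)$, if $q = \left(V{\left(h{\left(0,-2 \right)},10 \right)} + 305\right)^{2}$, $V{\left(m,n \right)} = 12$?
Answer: $- \frac{9159970616869714}{176867} \approx -5.179 \cdot 10^{10}$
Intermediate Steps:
$q = 100489$ ($q = \left(12 + 305\right)^{2} = 317^{2} = 100489$)
$\left(\frac{143^{2} + 7613}{190406 + 163328} + q\right) \left(\left(-984\right) 79 - 437645\right) = \left(\frac{143^{2} + 7613}{190406 + 163328} + 100489\right) \left(\left(-984\right) 79 - 437645\right) = \left(\frac{20449 + 7613}{353734} + 100489\right) \left(-77736 - 437645\right) = \left(28062 \cdot \frac{1}{353734} + 100489\right) \left(-515381\right) = \left(\frac{14031}{176867} + 100489\right) \left(-515381\right) = \frac{17773201994}{176867} \left(-515381\right) = - \frac{9159970616869714}{176867}$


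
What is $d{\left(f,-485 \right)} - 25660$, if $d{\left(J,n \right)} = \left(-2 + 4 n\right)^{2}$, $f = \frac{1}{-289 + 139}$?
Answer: $3745704$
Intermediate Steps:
$f = - \frac{1}{150}$ ($f = \frac{1}{-150} = - \frac{1}{150} \approx -0.0066667$)
$d{\left(f,-485 \right)} - 25660 = 4 \left(-1 + 2 \left(-485\right)\right)^{2} - 25660 = 4 \left(-1 - 970\right)^{2} - 25660 = 4 \left(-971\right)^{2} - 25660 = 4 \cdot 942841 - 25660 = 3771364 - 25660 = 3745704$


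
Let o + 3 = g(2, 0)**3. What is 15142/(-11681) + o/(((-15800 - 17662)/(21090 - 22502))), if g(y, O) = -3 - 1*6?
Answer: -2096662718/65144937 ≈ -32.185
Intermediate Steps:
g(y, O) = -9 (g(y, O) = -3 - 6 = -9)
o = -732 (o = -3 + (-9)**3 = -3 - 729 = -732)
15142/(-11681) + o/(((-15800 - 17662)/(21090 - 22502))) = 15142/(-11681) - 732*(21090 - 22502)/(-15800 - 17662) = 15142*(-1/11681) - 732/((-33462/(-1412))) = -15142/11681 - 732/((-33462*(-1/1412))) = -15142/11681 - 732/16731/706 = -15142/11681 - 732*706/16731 = -15142/11681 - 172264/5577 = -2096662718/65144937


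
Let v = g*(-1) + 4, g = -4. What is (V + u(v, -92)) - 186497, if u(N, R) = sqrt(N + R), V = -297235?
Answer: -483732 + 2*I*sqrt(21) ≈ -4.8373e+5 + 9.1651*I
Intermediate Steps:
v = 8 (v = -4*(-1) + 4 = 4 + 4 = 8)
(V + u(v, -92)) - 186497 = (-297235 + sqrt(8 - 92)) - 186497 = (-297235 + sqrt(-84)) - 186497 = (-297235 + 2*I*sqrt(21)) - 186497 = -483732 + 2*I*sqrt(21)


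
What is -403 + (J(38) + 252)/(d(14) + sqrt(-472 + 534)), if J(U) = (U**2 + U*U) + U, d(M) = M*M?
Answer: -7416887/19177 - 1589*sqrt(62)/19177 ≈ -387.41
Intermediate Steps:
d(M) = M**2
J(U) = U + 2*U**2 (J(U) = (U**2 + U**2) + U = 2*U**2 + U = U + 2*U**2)
-403 + (J(38) + 252)/(d(14) + sqrt(-472 + 534)) = -403 + (38*(1 + 2*38) + 252)/(14**2 + sqrt(-472 + 534)) = -403 + (38*(1 + 76) + 252)/(196 + sqrt(62)) = -403 + (38*77 + 252)/(196 + sqrt(62)) = -403 + (2926 + 252)/(196 + sqrt(62)) = -403 + 3178/(196 + sqrt(62))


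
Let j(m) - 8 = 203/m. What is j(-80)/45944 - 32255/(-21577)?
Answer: 118563326749/79306695040 ≈ 1.4950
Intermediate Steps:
j(m) = 8 + 203/m
j(-80)/45944 - 32255/(-21577) = (8 + 203/(-80))/45944 - 32255/(-21577) = (8 + 203*(-1/80))*(1/45944) - 32255*(-1/21577) = (8 - 203/80)*(1/45944) + 32255/21577 = (437/80)*(1/45944) + 32255/21577 = 437/3675520 + 32255/21577 = 118563326749/79306695040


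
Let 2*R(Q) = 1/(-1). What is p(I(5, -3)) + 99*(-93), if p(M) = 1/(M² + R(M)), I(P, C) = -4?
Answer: -285415/31 ≈ -9206.9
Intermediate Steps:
R(Q) = -½ (R(Q) = (½)/(-1) = (½)*(-1) = -½)
p(M) = 1/(-½ + M²) (p(M) = 1/(M² - ½) = 1/(-½ + M²))
p(I(5, -3)) + 99*(-93) = 2/(-1 + 2*(-4)²) + 99*(-93) = 2/(-1 + 2*16) - 9207 = 2/(-1 + 32) - 9207 = 2/31 - 9207 = -285415/31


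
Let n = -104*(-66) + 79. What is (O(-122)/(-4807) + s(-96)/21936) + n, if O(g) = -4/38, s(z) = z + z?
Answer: 289794769265/41739181 ≈ 6943.0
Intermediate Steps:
s(z) = 2*z
O(g) = -2/19 (O(g) = -4*1/38 = -2/19)
n = 6943 (n = 6864 + 79 = 6943)
(O(-122)/(-4807) + s(-96)/21936) + n = (-2/19/(-4807) + (2*(-96))/21936) + 6943 = (-2/19*(-1/4807) - 192*1/21936) + 6943 = (2/91333 - 4/457) + 6943 = -364418/41739181 + 6943 = 289794769265/41739181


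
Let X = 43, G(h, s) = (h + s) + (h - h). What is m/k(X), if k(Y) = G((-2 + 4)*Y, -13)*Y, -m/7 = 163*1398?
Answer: -1595118/3139 ≈ -508.16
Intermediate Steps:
G(h, s) = h + s (G(h, s) = (h + s) + 0 = h + s)
m = -1595118 (m = -1141*1398 = -7*227874 = -1595118)
k(Y) = Y*(-13 + 2*Y) (k(Y) = ((-2 + 4)*Y - 13)*Y = (2*Y - 13)*Y = (-13 + 2*Y)*Y = Y*(-13 + 2*Y))
m/k(X) = -1595118*1/(43*(-13 + 2*43)) = -1595118*1/(43*(-13 + 86)) = -1595118/(43*73) = -1595118/3139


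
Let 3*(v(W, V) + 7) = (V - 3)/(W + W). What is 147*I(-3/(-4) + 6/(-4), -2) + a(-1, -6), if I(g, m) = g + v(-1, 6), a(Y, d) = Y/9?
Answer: -43663/36 ≈ -1212.9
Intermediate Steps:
v(W, V) = -7 + (-3 + V)/(6*W) (v(W, V) = -7 + ((V - 3)/(W + W))/3 = -7 + ((-3 + V)/((2*W)))/3 = -7 + ((-3 + V)*(1/(2*W)))/3 = -7 + ((-3 + V)/(2*W))/3 = -7 + (-3 + V)/(6*W))
a(Y, d) = Y/9 (a(Y, d) = Y*(1/9) = Y/9)
I(g, m) = -15/2 + g (I(g, m) = g + (1/6)*(-3 + 6 - 42*(-1))/(-1) = g + (1/6)*(-1)*(-3 + 6 + 42) = g + (1/6)*(-1)*45 = g - 15/2 = -15/2 + g)
147*I(-3/(-4) + 6/(-4), -2) + a(-1, -6) = 147*(-15/2 + (-3/(-4) + 6/(-4))) + (1/9)*(-1) = 147*(-15/2 + (-3*(-1/4) + 6*(-1/4))) - 1/9 = 147*(-15/2 + (3/4 - 3/2)) - 1/9 = 147*(-15/2 - 3/4) - 1/9 = 147*(-33/4) - 1/9 = -4851/4 - 1/9 = -43663/36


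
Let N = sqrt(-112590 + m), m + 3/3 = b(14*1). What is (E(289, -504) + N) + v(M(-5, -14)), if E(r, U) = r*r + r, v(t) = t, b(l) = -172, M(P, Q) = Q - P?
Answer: 83801 + I*sqrt(112763) ≈ 83801.0 + 335.8*I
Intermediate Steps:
m = -173 (m = -1 - 172 = -173)
N = I*sqrt(112763) (N = sqrt(-112590 - 173) = sqrt(-112763) = I*sqrt(112763) ≈ 335.8*I)
E(r, U) = r + r**2 (E(r, U) = r**2 + r = r + r**2)
(E(289, -504) + N) + v(M(-5, -14)) = (289*(1 + 289) + I*sqrt(112763)) + (-14 - 1*(-5)) = (289*290 + I*sqrt(112763)) + (-14 + 5) = (83810 + I*sqrt(112763)) - 9 = 83801 + I*sqrt(112763)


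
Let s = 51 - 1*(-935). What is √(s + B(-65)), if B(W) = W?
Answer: √921 ≈ 30.348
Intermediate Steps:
s = 986 (s = 51 + 935 = 986)
√(s + B(-65)) = √(986 - 65) = √921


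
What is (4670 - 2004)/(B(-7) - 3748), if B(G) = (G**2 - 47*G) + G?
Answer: -2666/3377 ≈ -0.78946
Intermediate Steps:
B(G) = G**2 - 46*G
(4670 - 2004)/(B(-7) - 3748) = (4670 - 2004)/(-7*(-46 - 7) - 3748) = 2666/(-7*(-53) - 3748) = 2666/(371 - 3748) = 2666/(-3377) = 2666*(-1/3377) = -2666/3377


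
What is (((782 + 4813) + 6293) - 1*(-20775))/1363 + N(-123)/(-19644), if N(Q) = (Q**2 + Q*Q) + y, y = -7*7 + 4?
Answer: 200150551/8924924 ≈ 22.426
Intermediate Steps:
y = -45 (y = -49 + 4 = -45)
N(Q) = -45 + 2*Q**2 (N(Q) = (Q**2 + Q*Q) - 45 = (Q**2 + Q**2) - 45 = 2*Q**2 - 45 = -45 + 2*Q**2)
(((782 + 4813) + 6293) - 1*(-20775))/1363 + N(-123)/(-19644) = (((782 + 4813) + 6293) - 1*(-20775))/1363 + (-45 + 2*(-123)**2)/(-19644) = ((5595 + 6293) + 20775)*(1/1363) + (-45 + 2*15129)*(-1/19644) = (11888 + 20775)*(1/1363) + (-45 + 30258)*(-1/19644) = 32663*(1/1363) + 30213*(-1/19644) = 32663/1363 - 10071/6548 = 200150551/8924924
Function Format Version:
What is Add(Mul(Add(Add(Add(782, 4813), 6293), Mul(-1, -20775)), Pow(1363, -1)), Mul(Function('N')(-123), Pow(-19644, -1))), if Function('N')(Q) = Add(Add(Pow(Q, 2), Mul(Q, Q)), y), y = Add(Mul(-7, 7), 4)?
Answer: Rational(200150551, 8924924) ≈ 22.426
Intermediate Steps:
y = -45 (y = Add(-49, 4) = -45)
Function('N')(Q) = Add(-45, Mul(2, Pow(Q, 2))) (Function('N')(Q) = Add(Add(Pow(Q, 2), Mul(Q, Q)), -45) = Add(Add(Pow(Q, 2), Pow(Q, 2)), -45) = Add(Mul(2, Pow(Q, 2)), -45) = Add(-45, Mul(2, Pow(Q, 2))))
Add(Mul(Add(Add(Add(782, 4813), 6293), Mul(-1, -20775)), Pow(1363, -1)), Mul(Function('N')(-123), Pow(-19644, -1))) = Add(Mul(Add(Add(Add(782, 4813), 6293), Mul(-1, -20775)), Pow(1363, -1)), Mul(Add(-45, Mul(2, Pow(-123, 2))), Pow(-19644, -1))) = Add(Mul(Add(Add(5595, 6293), 20775), Rational(1, 1363)), Mul(Add(-45, Mul(2, 15129)), Rational(-1, 19644))) = Add(Mul(Add(11888, 20775), Rational(1, 1363)), Mul(Add(-45, 30258), Rational(-1, 19644))) = Add(Mul(32663, Rational(1, 1363)), Mul(30213, Rational(-1, 19644))) = Add(Rational(32663, 1363), Rational(-10071, 6548)) = Rational(200150551, 8924924)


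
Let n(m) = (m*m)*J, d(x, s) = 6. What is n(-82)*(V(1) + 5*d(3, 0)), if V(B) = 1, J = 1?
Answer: 208444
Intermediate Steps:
n(m) = m² (n(m) = (m*m)*1 = m²*1 = m²)
n(-82)*(V(1) + 5*d(3, 0)) = (-82)²*(1 + 5*6) = 6724*(1 + 30) = 6724*31 = 208444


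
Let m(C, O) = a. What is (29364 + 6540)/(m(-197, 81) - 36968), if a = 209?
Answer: -11968/12253 ≈ -0.97674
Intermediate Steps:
m(C, O) = 209
(29364 + 6540)/(m(-197, 81) - 36968) = (29364 + 6540)/(209 - 36968) = 35904/(-36759) = 35904*(-1/36759) = -11968/12253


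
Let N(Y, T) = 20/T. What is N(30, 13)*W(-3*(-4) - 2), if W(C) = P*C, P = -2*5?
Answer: -2000/13 ≈ -153.85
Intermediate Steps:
P = -10
W(C) = -10*C
N(30, 13)*W(-3*(-4) - 2) = (20/13)*(-10*(-3*(-4) - 2)) = (20*(1/13))*(-10*(12 - 2)) = 20*(-10*10)/13 = (20/13)*(-100) = -2000/13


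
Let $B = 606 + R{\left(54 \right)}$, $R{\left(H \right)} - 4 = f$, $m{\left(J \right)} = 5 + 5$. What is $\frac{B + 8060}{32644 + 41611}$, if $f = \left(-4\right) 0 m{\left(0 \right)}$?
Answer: $\frac{1734}{14851} \approx 0.11676$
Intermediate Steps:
$m{\left(J \right)} = 10$
$f = 0$ ($f = \left(-4\right) 0 \cdot 10 = 0 \cdot 10 = 0$)
$R{\left(H \right)} = 4$ ($R{\left(H \right)} = 4 + 0 = 4$)
$B = 610$ ($B = 606 + 4 = 610$)
$\frac{B + 8060}{32644 + 41611} = \frac{610 + 8060}{32644 + 41611} = \frac{8670}{74255} = 8670 \cdot \frac{1}{74255} = \frac{1734}{14851}$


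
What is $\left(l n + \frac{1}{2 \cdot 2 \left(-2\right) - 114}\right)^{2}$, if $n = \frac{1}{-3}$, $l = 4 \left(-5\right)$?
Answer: $\frac{5938969}{133956} \approx 44.335$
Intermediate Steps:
$l = -20$
$n = - \frac{1}{3} \approx -0.33333$
$\left(l n + \frac{1}{2 \cdot 2 \left(-2\right) - 114}\right)^{2} = \left(\left(-20\right) \left(- \frac{1}{3}\right) + \frac{1}{2 \cdot 2 \left(-2\right) - 114}\right)^{2} = \left(\frac{20}{3} + \frac{1}{4 \left(-2\right) - 114}\right)^{2} = \left(\frac{20}{3} + \frac{1}{-8 - 114}\right)^{2} = \left(\frac{20}{3} + \frac{1}{-122}\right)^{2} = \left(\frac{20}{3} - \frac{1}{122}\right)^{2} = \left(\frac{2437}{366}\right)^{2} = \frac{5938969}{133956}$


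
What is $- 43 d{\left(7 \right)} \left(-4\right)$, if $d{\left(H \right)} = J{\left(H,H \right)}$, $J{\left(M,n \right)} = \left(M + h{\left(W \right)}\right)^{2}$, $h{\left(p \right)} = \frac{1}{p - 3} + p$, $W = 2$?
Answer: $11008$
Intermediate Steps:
$h{\left(p \right)} = p + \frac{1}{-3 + p}$ ($h{\left(p \right)} = \frac{1}{-3 + p} + p = p + \frac{1}{-3 + p}$)
$J{\left(M,n \right)} = \left(1 + M\right)^{2}$ ($J{\left(M,n \right)} = \left(M + \frac{1 + 2^{2} - 6}{-3 + 2}\right)^{2} = \left(M + \frac{1 + 4 - 6}{-1}\right)^{2} = \left(M - -1\right)^{2} = \left(M + 1\right)^{2} = \left(1 + M\right)^{2}$)
$d{\left(H \right)} = \left(1 + H\right)^{2}$
$- 43 d{\left(7 \right)} \left(-4\right) = - 43 \left(1 + 7\right)^{2} \left(-4\right) = - 43 \cdot 8^{2} \left(-4\right) = \left(-43\right) 64 \left(-4\right) = \left(-2752\right) \left(-4\right) = 11008$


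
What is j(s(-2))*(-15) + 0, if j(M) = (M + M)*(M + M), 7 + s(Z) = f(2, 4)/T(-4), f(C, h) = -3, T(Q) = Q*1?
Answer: -9375/4 ≈ -2343.8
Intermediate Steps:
T(Q) = Q
s(Z) = -25/4 (s(Z) = -7 - 3/(-4) = -7 - 3*(-1/4) = -7 + 3/4 = -25/4)
j(M) = 4*M**2 (j(M) = (2*M)*(2*M) = 4*M**2)
j(s(-2))*(-15) + 0 = (4*(-25/4)**2)*(-15) + 0 = (4*(625/16))*(-15) + 0 = (625/4)*(-15) + 0 = -9375/4 + 0 = -9375/4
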